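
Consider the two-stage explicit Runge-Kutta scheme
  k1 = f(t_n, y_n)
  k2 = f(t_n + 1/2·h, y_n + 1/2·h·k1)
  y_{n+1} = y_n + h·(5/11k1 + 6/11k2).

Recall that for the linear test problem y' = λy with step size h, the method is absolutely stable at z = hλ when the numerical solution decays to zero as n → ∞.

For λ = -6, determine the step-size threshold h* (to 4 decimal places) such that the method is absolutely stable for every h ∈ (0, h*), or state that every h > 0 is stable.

Test eqn y'=λy, z=hλ:
  k1=λy_n ⇒ h·k1=z·y_n;  k2=λ(1+1/2z)y_n ⇒ h·k2=z(1+1/2z)y_n
  y_{n+1}/y_n = 1 + 5/11z + 6/11z(1+1/2z) = 1 + z + 3/11z²
  so R(z) = 1 + z + 3/11z².

Need |R(x)|<1, x<0.
x=-0.92: |R|=0.3108
R=1: x+3/11x²=0 ⇒ x=−11/3=-3.6667; min R=1−1/(4·3/11)=0.0833>−1
Confirm numerically:
  x=-3.126: |R|=0.53906 <1
  x=-2.965: |R|=0.43261 <1
  x=-2.381: |R|=0.16513 <1
  x=-1.939: |R|=0.08638 <1
  x=-3.888: |R|=1.23469 >1
  x=-3.846: |R|=1.18810 >1
  x=-3.817: |R|=1.15650 >1
Interval (-3.6667, 0).

(-3.6667,0); λ=-6 ⇒ h* = (11/3)/6 = 0.6111.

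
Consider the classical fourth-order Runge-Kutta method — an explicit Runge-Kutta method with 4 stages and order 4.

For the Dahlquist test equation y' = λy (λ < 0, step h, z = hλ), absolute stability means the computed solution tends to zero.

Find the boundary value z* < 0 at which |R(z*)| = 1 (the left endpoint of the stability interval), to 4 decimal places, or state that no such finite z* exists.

Test eqn y'=λy, z=hλ:
  order 4, 4-stage ⇒ R(z)=1+z+z^2/2+z^3/6+z^4/24
  (e.g. R(-1.32)=0.29437, |R|=0.29437)

Solve |R(x)|<1 on ℝ⁻.
x=-1.32: |R|=0.2944
|R(-0.99)|=0.3784 |R(-0.68)|=0.5077 |R(-0.67)|=0.5127
Bisect:
  x_lo=-3.5101 |R|=2.7674  x_hi=-0.0829 |R|=0.9204
  mid=-1.79651 |R|=0.28488 →hi
  mid=-2.65330 |R|=0.81856 →hi
  mid=-3.08169 |R|=1.54690 →lo
  mid=-2.86749 |R|=1.13117 →lo
  mid=-2.76039 |R|=0.96310 →hi
  mid=-2.81394 |R|=1.04406 →lo
  mid=-2.78717 |R|=1.00283 →lo
  mid=-2.77378 |R|=0.98278 →hi
  mid=-2.78047 |R|=0.99276 →hi
  mid=-2.78382 |R|=0.99778 →hi
  ...
  [-2.78550,-2.78529] ⇒ x*=-2.7853
So |R|<1 on (-2.7853, 0).

left endpoint -2.7853.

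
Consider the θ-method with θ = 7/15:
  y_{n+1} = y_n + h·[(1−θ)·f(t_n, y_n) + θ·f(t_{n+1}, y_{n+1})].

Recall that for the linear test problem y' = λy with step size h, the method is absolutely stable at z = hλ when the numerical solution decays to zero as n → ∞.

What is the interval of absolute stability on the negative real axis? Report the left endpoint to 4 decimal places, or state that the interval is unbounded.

(-30.0000, 0).

With y'=λy (z=hλ):
  y_{n+1} = y_n + z·[8/15·y_n + 7/15·y_{n+1}] ⇒ (1 − 7/15z)y_{n+1} = (1 + 8/15z)y_n
  R(z) = (1 + 8/15z)/(1 − 7/15z).

Boundary: |R(x)|=1, x<0.
x=-0.41: |R|=0.6558
R=−1: 1+8/15x = −1+7/15x ⇒ -1/15x=2 ⇒ x=2/(-1/15)=-30.0000
Confirm numerically:
  x=-18.387: |R|=0.91919 <1
  x=-15.146: |R|=0.87726 <1
  x=-13.854: |R|=0.85581 <1
  x=-30.217: |R|=1.00096 >1
  x=-30.117: |R|=1.00052 >1
Stable set (-30.0000, 0).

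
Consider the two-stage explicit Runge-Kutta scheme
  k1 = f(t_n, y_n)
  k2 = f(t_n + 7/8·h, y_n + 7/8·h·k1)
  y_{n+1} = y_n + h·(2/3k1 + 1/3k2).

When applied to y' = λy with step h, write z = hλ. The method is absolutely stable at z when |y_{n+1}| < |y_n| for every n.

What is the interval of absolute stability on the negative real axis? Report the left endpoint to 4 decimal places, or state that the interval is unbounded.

(-3.4286, 0).

On y'=λy, z=hλ:
  k1=λy_n ⇒ h·k1=z·y_n;  k2=λ(1+7/8z)y_n ⇒ h·k2=z(1+7/8z)y_n
  y_{n+1}/y_n = 1 + 2/3z + 1/3z(1+7/8z) = 1 + z + 7/24z²
  Hence R(z) = 1 + z + 7/24z².

Find x<0 with |R(x)|<1.
x=-0.86: |R|=0.3557
R=1: x+7/24x²=0 ⇒ x=−24/7=-3.4286; min R=1−1/(4·7/24)=0.1429>−1
Confirm numerically:
  x=-2.010: |R|=0.16836 <1
  x=-1.901: |R|=0.15303 <1
  x=-1.534: |R|=0.15234 <1
  x=-1.380: |R|=0.17545 <1
  x=-3.924: |R|=1.56702 >1
  x=-3.837: |R|=1.45708 >1
Interval (-3.4286, 0).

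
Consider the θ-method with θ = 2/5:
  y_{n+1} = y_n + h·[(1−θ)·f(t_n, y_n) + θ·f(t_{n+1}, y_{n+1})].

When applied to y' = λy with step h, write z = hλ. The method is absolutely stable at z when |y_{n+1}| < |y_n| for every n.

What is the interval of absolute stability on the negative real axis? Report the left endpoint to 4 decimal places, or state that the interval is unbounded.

(-10.0000, 0).

Test eqn y'=λy, z=hλ:
  y_{n+1} = y_n + z·[3/5·y_n + 2/5·y_{n+1}] ⇒ (1 − 2/5z)y_{n+1} = (1 + 3/5z)y_n
  ⇒ R(z) = (1 + 3/5z)/(1 − 2/5z).

Need |R(x)|<1, x<0.
x=-1.36: |R|=0.1192
R=−1: 1+3/5x = −1+2/5x ⇒ -1/5x=2 ⇒ x=2/(-1/5)=-10.0000
Confirm numerically:
  x=-7.816: |R|=0.89415 <1
  x=-5.589: |R|=0.72735 <1
  x=-4.961: |R|=0.66231 <1
  x=-4.362: |R|=0.58919 <1
  x=-10.491: |R|=1.01890 >1
  x=-10.278: |R|=1.01088 >1
Stable set (-10.0000, 0).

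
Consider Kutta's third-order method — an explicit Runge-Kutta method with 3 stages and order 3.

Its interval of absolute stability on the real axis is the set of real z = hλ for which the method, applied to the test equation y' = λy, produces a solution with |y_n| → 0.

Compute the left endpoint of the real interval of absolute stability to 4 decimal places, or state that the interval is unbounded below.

With y'=λy (z=hλ):
  order 3, 3-stage ⇒ R(z)=1+z+z^2/2+z^3/6
  (e.g. R(-0.84)=0.41402, |R|=0.41402)

Solve |R(x)|<1 on ℝ⁻.
x=-0.84: |R|=0.4140
|R(-2.15)|=0.4951 |R(-1.79)|=0.1438 |R(-0.83)|=0.4192
Bisect:
  x_lo=-3.1668 |R|=2.4456  x_hi=-0.2837 |R|=0.7527
  mid=-1.72526 |R|=0.09288 →hi
  mid=-2.44602 |R|=0.89361 →hi
  mid=-2.80640 |R|=1.55228 →lo
  mid=-2.62621 |R|=1.19655 →lo
  mid=-2.53612 |R|=1.03885 →lo
  mid=-2.49107 |R|=0.96472 →hi
  mid=-2.51360 |R|=1.00140 →lo
  mid=-2.50233 |R|=0.98296 →hi
  mid=-2.50796 |R|=0.99216 →hi
  mid=-2.51078 |R|=0.99677 →hi
  ...
  [-2.51289,-2.51272] ⇒ x*=-2.5127
Interval (-2.5127, 0).

left endpoint -2.5127.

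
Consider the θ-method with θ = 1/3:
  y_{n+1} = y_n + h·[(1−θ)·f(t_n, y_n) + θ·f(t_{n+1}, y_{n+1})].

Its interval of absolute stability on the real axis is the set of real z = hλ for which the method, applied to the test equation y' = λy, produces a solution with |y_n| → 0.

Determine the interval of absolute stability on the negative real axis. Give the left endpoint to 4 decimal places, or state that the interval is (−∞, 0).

z∈(-6.0000,0).

Test eqn y'=λy, z=hλ:
  y_{n+1} = y_n + z·[2/3·y_n + 1/3·y_{n+1}] ⇒ (1 − 1/3z)y_{n+1} = (1 + 2/3z)y_n
  Hence R(z) = (1 + 2/3z)/(1 − 1/3z).

Need |R(x)|<1, x<0.
x=-1.15: |R|=0.1687
R=−1: 1+2/3x = −1+1/3x ⇒ -1/3x=2 ⇒ x=2/(-1/3)=-6.0000
Confirm numerically:
  x=-5.314: |R|=0.91749 <1
  x=-4.760: |R|=0.84021 <1
  x=-3.255: |R|=0.56115 <1
  x=-6.526: |R|=1.05522 >1
  x=-6.332: |R|=1.03558 >1
  x=-6.204: |R|=1.02216 >1
So |R|<1 on (-6.0000, 0).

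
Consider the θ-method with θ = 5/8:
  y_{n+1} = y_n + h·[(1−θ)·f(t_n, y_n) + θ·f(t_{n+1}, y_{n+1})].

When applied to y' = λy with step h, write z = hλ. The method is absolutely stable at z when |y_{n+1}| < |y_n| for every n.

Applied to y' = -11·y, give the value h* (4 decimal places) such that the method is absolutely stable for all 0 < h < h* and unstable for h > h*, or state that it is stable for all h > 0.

unbounded; (−∞, 0). Any h>0 works for λ=-11.

On y'=λy, z=hλ:
  y_{n+1} = y_n + z·[3/8·y_n + 5/8·y_{n+1}] ⇒ (1 − 5/8z)y_{n+1} = (1 + 3/8z)y_n
  Hence R(z) = (1 + 3/8z)/(1 − 5/8z).

Need |R(x)|<1, x<0.
x=-0.67: |R|=0.5278
x=-2: |R|=0.1111
x=-10: |R|=0.3793
x=-100: |R|=0.5748
θ=5/8≥1/2 ⇒ |1+3/8x|<|1−5/8x| ∀x<0 ⇒ stable on all of ℝ⁻.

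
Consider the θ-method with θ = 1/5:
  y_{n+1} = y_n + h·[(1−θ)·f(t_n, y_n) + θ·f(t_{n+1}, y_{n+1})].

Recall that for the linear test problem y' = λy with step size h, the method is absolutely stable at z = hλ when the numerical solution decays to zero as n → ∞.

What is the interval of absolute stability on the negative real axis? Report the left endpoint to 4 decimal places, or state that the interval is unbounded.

Test eqn y'=λy, z=hλ:
  y_{n+1} = y_n + z·[4/5·y_n + 1/5·y_{n+1}] ⇒ (1 − 1/5z)y_{n+1} = (1 + 4/5z)y_n
  ⇒ R(z) = (1 + 4/5z)/(1 − 1/5z).

Boundary: |R(x)|=1, x<0.
x=-1.45: |R|=0.1240
R=−1: 1+4/5x = −1+1/5x ⇒ -3/5x=2 ⇒ x=2/(-3/5)=-3.3333
Confirm numerically:
  x=-3.194: |R|=0.94899 <1
  x=-3.055: |R|=0.89634 <1
  x=-2.343: |R|=0.59540 <1
  x=-2.198: |R|=0.52681 <1
  x=-3.914: |R|=1.19542 >1
  x=-3.548: |R|=1.07534 >1
Interval (-3.3333, 0).

(-3.3333, 0).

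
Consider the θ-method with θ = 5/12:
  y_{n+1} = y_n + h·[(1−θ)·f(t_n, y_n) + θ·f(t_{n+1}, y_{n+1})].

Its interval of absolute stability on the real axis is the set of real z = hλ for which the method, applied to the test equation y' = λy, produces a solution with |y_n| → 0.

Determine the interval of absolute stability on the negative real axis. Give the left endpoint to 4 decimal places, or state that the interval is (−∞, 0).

z∈(-12.0000,0).

With y'=λy (z=hλ):
  y_{n+1} = y_n + z·[7/12·y_n + 5/12·y_{n+1}] ⇒ (1 − 5/12z)y_{n+1} = (1 + 7/12z)y_n
  Hence R(z) = (1 + 7/12z)/(1 − 5/12z).

Solve |R(x)|<1 on ℝ⁻.
x=-1.07: |R|=0.2599
R=−1: 1+7/12x = −1+5/12x ⇒ -1/6x=2 ⇒ x=2/(-1/6)=-12.0000
Confirm numerically:
  x=-11.618: |R|=0.98910 <1
  x=-10.587: |R|=0.95648 <1
  x=-8.701: |R|=0.88113 <1
  x=-5.192: |R|=0.64131 <1
  x=-12.440: |R|=1.01186 >1
  x=-12.400: |R|=1.01081 >1
So |R|<1 on (-12.0000, 0).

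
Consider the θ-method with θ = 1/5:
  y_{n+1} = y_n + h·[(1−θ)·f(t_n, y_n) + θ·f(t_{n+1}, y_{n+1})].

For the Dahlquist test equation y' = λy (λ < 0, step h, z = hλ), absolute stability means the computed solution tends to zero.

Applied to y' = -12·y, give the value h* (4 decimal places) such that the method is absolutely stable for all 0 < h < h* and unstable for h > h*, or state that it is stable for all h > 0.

(-3.3333,0); λ=-12 ⇒ h* = (10/3)/12 = 0.2778.

With y'=λy (z=hλ):
  y_{n+1} = y_n + z·[4/5·y_n + 1/5·y_{n+1}] ⇒ (1 − 1/5z)y_{n+1} = (1 + 4/5z)y_n
  Hence R(z) = (1 + 4/5z)/(1 − 1/5z).

Boundary: |R(x)|=1, x<0.
x=-0.38: |R|=0.6468
R=−1: 1+4/5x = −1+1/5x ⇒ -3/5x=2 ⇒ x=2/(-3/5)=-3.3333
Confirm numerically:
  x=-3.032: |R|=0.88745 <1
  x=-2.955: |R|=0.85732 <1
  x=-2.674: |R|=0.74225 <1
  x=-3.676: |R|=1.11849 >1
  x=-3.501: |R|=1.05917 >1
  x=-3.448: |R|=1.04072 >1
Stable set (-3.3333, 0).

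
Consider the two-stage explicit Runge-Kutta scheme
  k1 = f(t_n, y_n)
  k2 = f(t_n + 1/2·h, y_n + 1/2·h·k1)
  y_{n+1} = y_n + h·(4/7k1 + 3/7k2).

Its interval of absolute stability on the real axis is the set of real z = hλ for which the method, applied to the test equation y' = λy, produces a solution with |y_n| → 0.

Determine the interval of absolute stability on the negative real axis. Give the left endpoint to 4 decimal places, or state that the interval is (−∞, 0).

(-4.6667, 0).

With y'=λy (z=hλ):
  k1=λy_n ⇒ h·k1=z·y_n;  k2=λ(1+1/2z)y_n ⇒ h·k2=z(1+1/2z)y_n
  y_{n+1}/y_n = 1 + 4/7z + 3/7z(1+1/2z) = 1 + z + 3/14z²
  Hence R(z) = 1 + z + 3/14z².

Boundary: |R(x)|=1, x<0.
x=-1.23: |R|=0.0942
R=1: x+3/14x²=0 ⇒ x=−14/3=-4.6667; min R=1−1/(4·3/14)=-0.1667>−1
Confirm numerically:
  x=-3.449: |R|=0.10006 <1
  x=-3.320: |R|=0.04194 <1
  x=-2.155: |R|=0.15985 <1
  x=-4.936: |R|=1.28488 >1
  x=-4.806: |R|=1.14349 >1
  x=-4.802: |R|=1.13926 >1
Stable set (-4.6667, 0).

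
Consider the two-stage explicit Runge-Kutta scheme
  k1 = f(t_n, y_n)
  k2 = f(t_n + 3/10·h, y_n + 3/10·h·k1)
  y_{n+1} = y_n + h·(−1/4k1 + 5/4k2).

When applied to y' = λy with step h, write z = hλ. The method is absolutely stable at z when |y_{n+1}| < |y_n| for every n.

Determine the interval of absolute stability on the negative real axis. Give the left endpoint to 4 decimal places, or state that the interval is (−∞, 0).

(-2.6667, 0).

On y'=λy, z=hλ:
  k1=λy_n ⇒ h·k1=z·y_n;  k2=λ(1+3/10z)y_n ⇒ h·k2=z(1+3/10z)y_n
  y_{n+1}/y_n = 1 − 1/4z + 5/4z(1+3/10z) = 1 + z + 3/8z²
  R(z) = 1 + z + 3/8z².

Find x<0 with |R(x)|<1.
x=-1.3: |R|=0.3337
R=1: x+3/8x²=0 ⇒ x=−8/3=-2.6667; min R=1−1/(4·3/8)=0.3333>−1
Confirm numerically:
  x=-1.946: |R|=0.47409 <1
  x=-1.494: |R|=0.34301 <1
  x=-1.191: |R|=0.34093 <1
  x=-2.729: |R|=1.06379 >1
  x=-2.707: |R|=1.04094 >1
  x=-2.698: |R|=1.03170 >1
So |R|<1 on (-2.6667, 0).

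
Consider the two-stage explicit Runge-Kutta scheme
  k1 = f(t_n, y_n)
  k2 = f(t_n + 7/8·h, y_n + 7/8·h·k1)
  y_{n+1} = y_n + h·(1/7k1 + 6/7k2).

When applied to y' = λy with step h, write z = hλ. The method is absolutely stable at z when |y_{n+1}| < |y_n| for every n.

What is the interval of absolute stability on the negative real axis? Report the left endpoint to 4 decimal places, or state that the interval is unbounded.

(-1.3333, 0).

With y'=λy (z=hλ):
  k1=λy_n ⇒ h·k1=z·y_n;  k2=λ(1+7/8z)y_n ⇒ h·k2=z(1+7/8z)y_n
  y_{n+1}/y_n = 1 + 1/7z + 6/7z(1+7/8z) = 1 + z + 3/4z²
  Hence R(z) = 1 + z + 3/4z².

Boundary: |R(x)|=1, x<0.
x=-1.71: |R|=1.4831
R=1: x+3/4x²=0 ⇒ x=−4/3=-1.3333; min R=1−1/(4·3/4)=0.6667>−1
Confirm numerically:
  x=-1.302: |R|=0.96940 <1
  x=-1.167: |R|=0.85442 <1
  x=-0.925: |R|=0.71672 <1
  x=-0.540: |R|=0.67870 <1
  x=-1.830: |R|=1.68168 >1
  x=-1.723: |R|=1.50355 >1
  x=-1.694: |R|=1.45823 >1
So |R|<1 on (-1.3333, 0).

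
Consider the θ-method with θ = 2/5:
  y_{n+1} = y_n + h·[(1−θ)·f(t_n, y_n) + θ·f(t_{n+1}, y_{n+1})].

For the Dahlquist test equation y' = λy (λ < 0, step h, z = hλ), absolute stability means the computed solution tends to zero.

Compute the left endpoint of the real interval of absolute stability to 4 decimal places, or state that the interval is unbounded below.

With y'=λy (z=hλ):
  y_{n+1} = y_n + z·[3/5·y_n + 2/5·y_{n+1}] ⇒ (1 − 2/5z)y_{n+1} = (1 + 3/5z)y_n
  Hence R(z) = (1 + 3/5z)/(1 − 2/5z).

Find x<0 with |R(x)|<1.
x=-0.53: |R|=0.5627
R=−1: 1+3/5x = −1+2/5x ⇒ -1/5x=2 ⇒ x=2/(-1/5)=-10.0000
Confirm numerically:
  x=-8.744: |R|=0.94415 <1
  x=-8.548: |R|=0.93429 <1
  x=-8.037: |R|=0.90685 <1
  x=-8.025: |R|=0.90618 <1
  x=-10.057: |R|=1.00227 >1
  x=-10.043: |R|=1.00171 >1
So |R|<1 on (-10.0000, 0).

z* = -10.0000.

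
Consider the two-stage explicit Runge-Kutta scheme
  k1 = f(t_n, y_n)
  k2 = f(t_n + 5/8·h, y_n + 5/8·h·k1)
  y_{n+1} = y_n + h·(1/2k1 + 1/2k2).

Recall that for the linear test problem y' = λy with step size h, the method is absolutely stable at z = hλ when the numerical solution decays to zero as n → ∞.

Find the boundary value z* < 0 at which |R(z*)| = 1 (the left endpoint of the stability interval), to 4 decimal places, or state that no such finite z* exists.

left endpoint -3.2000.

Test eqn y'=λy, z=hλ:
  k1=λy_n ⇒ h·k1=z·y_n;  k2=λ(1+5/8z)y_n ⇒ h·k2=z(1+5/8z)y_n
  y_{n+1}/y_n = 1 + 1/2z + 1/2z(1+5/8z) = 1 + z + 5/16z²
  ⇒ R(z) = 1 + z + 5/16z².

Solve |R(x)|<1 on ℝ⁻.
x=-0.36: |R|=0.6805
R=1: x+5/16x²=0 ⇒ x=−16/5=-3.2000; min R=1−1/(4·5/16)=0.2000>−1
Confirm numerically:
  x=-2.269: |R|=0.33986 <1
  x=-1.838: |R|=0.21770 <1
  x=-1.376: |R|=0.21568 <1
  x=-1.356: |R|=0.21861 <1
  x=-3.549: |R|=1.38706 >1
  x=-3.501: |R|=1.32931 >1
So |R|<1 on (-3.2000, 0).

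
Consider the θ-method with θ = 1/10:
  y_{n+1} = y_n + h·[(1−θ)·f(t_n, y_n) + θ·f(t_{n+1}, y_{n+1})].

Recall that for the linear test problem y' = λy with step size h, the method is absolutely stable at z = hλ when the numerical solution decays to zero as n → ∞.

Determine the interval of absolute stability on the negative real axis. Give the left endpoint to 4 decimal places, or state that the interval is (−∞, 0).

On y'=λy, z=hλ:
  y_{n+1} = y_n + z·[9/10·y_n + 1/10·y_{n+1}] ⇒ (1 − 1/10z)y_{n+1} = (1 + 9/10z)y_n
  ⇒ R(z) = (1 + 9/10z)/(1 − 1/10z).

Boundary: |R(x)|=1, x<0.
x=-0.64: |R|=0.3985
R=−1: 1+9/10x = −1+1/10x ⇒ -4/5x=2 ⇒ x=2/(-4/5)=-2.5000
Confirm numerically:
  x=-1.889: |R|=0.58886 <1
  x=-1.862: |R|=0.56972 <1
  x=-1.329: |R|=0.17310 <1
  x=-1.161: |R|=0.04023 <1
  x=-3.012: |R|=1.31479 >1
  x=-2.785: |R|=1.17833 >1
  x=-2.615: |R|=1.07293 >1
Interval (-2.5000, 0).

(-2.5000, 0).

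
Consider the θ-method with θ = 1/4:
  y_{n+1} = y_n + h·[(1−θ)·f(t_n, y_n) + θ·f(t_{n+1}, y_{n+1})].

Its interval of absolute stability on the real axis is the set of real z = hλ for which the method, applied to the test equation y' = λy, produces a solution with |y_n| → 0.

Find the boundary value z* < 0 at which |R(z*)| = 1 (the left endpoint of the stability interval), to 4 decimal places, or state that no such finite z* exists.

left endpoint -4.0000.

With y'=λy (z=hλ):
  y_{n+1} = y_n + z·[3/4·y_n + 1/4·y_{n+1}] ⇒ (1 − 1/4z)y_{n+1} = (1 + 3/4z)y_n
  so R(z) = (1 + 3/4z)/(1 − 1/4z).

Solve |R(x)|<1 on ℝ⁻.
x=-1.01: |R|=0.1936
R=−1: 1+3/4x = −1+1/4x ⇒ -1/2x=2 ⇒ x=2/(-1/2)=-4.0000
Confirm numerically:
  x=-3.834: |R|=0.95762 <1
  x=-3.320: |R|=0.81421 <1
  x=-2.387: |R|=0.49491 <1
  x=-4.230: |R|=1.05589 >1
  x=-4.207: |R|=1.05044 >1
  x=-4.054: |R|=1.01341 >1
Stable set (-4.0000, 0).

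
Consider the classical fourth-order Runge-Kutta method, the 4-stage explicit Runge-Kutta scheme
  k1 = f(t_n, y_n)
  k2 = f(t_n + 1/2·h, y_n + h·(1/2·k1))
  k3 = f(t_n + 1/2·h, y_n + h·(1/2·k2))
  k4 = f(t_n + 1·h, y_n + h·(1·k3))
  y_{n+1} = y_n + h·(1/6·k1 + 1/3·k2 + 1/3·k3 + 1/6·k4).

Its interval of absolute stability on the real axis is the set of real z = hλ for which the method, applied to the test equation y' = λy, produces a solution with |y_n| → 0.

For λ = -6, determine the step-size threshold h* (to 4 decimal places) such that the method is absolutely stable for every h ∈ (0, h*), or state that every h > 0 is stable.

On y'=λy, z=hλ:
  order 4, 4-stage ⇒ R(z)=1+z+z^2/2+z^3/6+z^4/24
  (e.g. R(-0.58)=0.56040, |R|=0.56040)

Solve |R(x)|<1 on ℝ⁻.
x=-0.58: |R|=0.5604
|R(-2.68)|=0.8525 |R(-2.47)|=0.6198 |R(-0.73)|=0.4834
Bisect:
  x_lo=-3.2171 |R|=1.8717  x_hi=-0.1472 |R|=0.8631
  mid=-1.68219 |R|=0.27297 →hi
  mid=-2.44966 |R|=0.60118 →hi
  mid=-2.83340 |R|=1.07498 →lo
  mid=-2.64153 |R|=0.80402 →hi
  mid=-2.73747 |R|=0.93025 →hi
  mid=-2.78543 |R|=1.00021 →lo
  mid=-2.76145 |R|=0.96464 →hi
  ...
  [-2.78543,-2.78525] ⇒ x*=-2.7853
So |R|<1 on (-2.7853, 0).

(-2.7853,0); λ=-6 ⇒ h* = 0.4642.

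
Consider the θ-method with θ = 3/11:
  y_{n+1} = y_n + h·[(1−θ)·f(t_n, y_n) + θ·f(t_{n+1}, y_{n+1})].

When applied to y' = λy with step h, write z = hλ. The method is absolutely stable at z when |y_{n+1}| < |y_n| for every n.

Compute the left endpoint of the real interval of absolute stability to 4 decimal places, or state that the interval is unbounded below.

left endpoint -4.4000.

On y'=λy, z=hλ:
  y_{n+1} = y_n + z·[8/11·y_n + 3/11·y_{n+1}] ⇒ (1 − 3/11z)y_{n+1} = (1 + 8/11z)y_n
  ⇒ R(z) = (1 + 8/11z)/(1 − 3/11z).

Find x<0 with |R(x)|<1.
x=-1.39: |R|=0.0079
R=−1: 1+8/11x = −1+3/11x ⇒ -5/11x=2 ⇒ x=2/(-5/11)=-4.4000
Confirm numerically:
  x=-4.035: |R|=0.92101 <1
  x=-3.861: |R|=0.88066 <1
  x=-3.348: |R|=0.75005 <1
  x=-4.869: |R|=1.09158 >1
  x=-4.664: |R|=1.05282 >1
Stable set (-4.4000, 0).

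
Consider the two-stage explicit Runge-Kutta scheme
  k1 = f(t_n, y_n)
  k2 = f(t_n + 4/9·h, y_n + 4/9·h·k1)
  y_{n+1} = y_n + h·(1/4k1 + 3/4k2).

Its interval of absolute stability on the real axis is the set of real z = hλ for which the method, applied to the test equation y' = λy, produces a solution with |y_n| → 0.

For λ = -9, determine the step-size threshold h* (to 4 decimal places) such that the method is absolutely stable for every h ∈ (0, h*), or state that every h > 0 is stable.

With y'=λy (z=hλ):
  k1=λy_n ⇒ h·k1=z·y_n;  k2=λ(1+4/9z)y_n ⇒ h·k2=z(1+4/9z)y_n
  y_{n+1}/y_n = 1 + 1/4z + 3/4z(1+4/9z) = 1 + z + 1/3z²
  R(z) = 1 + z + 1/3z².

Boundary: |R(x)|=1, x<0.
x=-0.36: |R|=0.6832
R=1: x+1/3x²=0 ⇒ x=−3=-3.0000; min R=1−1/(4·1/3)=0.2500>−1
Confirm numerically:
  x=-2.115: |R|=0.37608 <1
  x=-2.090: |R|=0.36603 <1
  x=-1.407: |R|=0.25288 <1
  x=-1.239: |R|=0.27271 <1
  x=-3.408: |R|=1.46349 >1
  x=-3.039: |R|=1.03951 >1
So |R|<1 on (-3.0000, 0).

(-3.0000,0); λ=-9 ⇒ h* = (3)/9 = 0.3333.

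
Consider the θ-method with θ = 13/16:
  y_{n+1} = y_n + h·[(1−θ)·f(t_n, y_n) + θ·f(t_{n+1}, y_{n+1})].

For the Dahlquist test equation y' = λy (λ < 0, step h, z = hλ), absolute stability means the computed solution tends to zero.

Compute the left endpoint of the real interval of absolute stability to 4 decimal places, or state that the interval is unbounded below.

(−∞, 0) — no finite endpoint.

Set f=λy, z=hλ:
  y_{n+1} = y_n + z·[3/16·y_n + 13/16·y_{n+1}] ⇒ (1 − 13/16z)y_{n+1} = (1 + 3/16z)y_n
  ⇒ R(z) = (1 + 3/16z)/(1 − 13/16z).

Find x<0 with |R(x)|<1.
x=-0.68: |R|=0.5620
x=-2: |R|=0.2381
x=-10: |R|=0.0959
x=-100: |R|=0.2158
θ=13/16≥1/2 ⇒ |1+3/16x|<|1−13/16x| ∀x<0 ⇒ interval (−∞,0).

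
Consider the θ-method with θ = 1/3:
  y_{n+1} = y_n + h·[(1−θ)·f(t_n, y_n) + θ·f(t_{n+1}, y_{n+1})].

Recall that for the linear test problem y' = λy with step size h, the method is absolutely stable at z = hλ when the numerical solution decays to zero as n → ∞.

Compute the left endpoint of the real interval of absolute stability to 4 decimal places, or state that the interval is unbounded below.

left endpoint -6.0000.

Set f=λy, z=hλ:
  y_{n+1} = y_n + z·[2/3·y_n + 1/3·y_{n+1}] ⇒ (1 − 1/3z)y_{n+1} = (1 + 2/3z)y_n
  R(z) = (1 + 2/3z)/(1 − 1/3z).

Need |R(x)|<1, x<0.
x=-1.42: |R|=0.0362
R=−1: 1+2/3x = −1+1/3x ⇒ -1/3x=2 ⇒ x=2/(-1/3)=-6.0000
Confirm numerically:
  x=-5.891: |R|=0.98774 <1
  x=-5.529: |R|=0.94478 <1
  x=-4.083: |R|=0.72935 <1
  x=-3.624: |R|=0.64130 <1
  x=-6.372: |R|=1.03969 >1
  x=-6.259: |R|=1.02797 >1
  x=-6.072: |R|=1.00794 >1
So |R|<1 on (-6.0000, 0).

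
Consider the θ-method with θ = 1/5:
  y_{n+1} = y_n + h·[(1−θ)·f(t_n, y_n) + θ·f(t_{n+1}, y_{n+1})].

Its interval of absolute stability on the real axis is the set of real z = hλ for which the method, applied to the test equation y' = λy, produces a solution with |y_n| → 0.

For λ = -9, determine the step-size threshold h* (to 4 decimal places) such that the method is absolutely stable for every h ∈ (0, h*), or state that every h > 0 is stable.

(-3.3333,0); λ=-9 ⇒ h* = (10/3)/9 = 0.3704.

Test eqn y'=λy, z=hλ:
  y_{n+1} = y_n + z·[4/5·y_n + 1/5·y_{n+1}] ⇒ (1 − 1/5z)y_{n+1} = (1 + 4/5z)y_n
  R(z) = (1 + 4/5z)/(1 − 1/5z).

Find x<0 with |R(x)|<1.
x=-0.98: |R|=0.1806
R=−1: 1+4/5x = −1+1/5x ⇒ -3/5x=2 ⇒ x=2/(-3/5)=-3.3333
Confirm numerically:
  x=-3.104: |R|=0.91510 <1
  x=-3.081: |R|=0.90632 <1
  x=-2.817: |R|=0.80184 <1
  x=-2.101: |R|=0.47937 <1
  x=-3.511: |R|=1.06262 >1
  x=-3.477: |R|=1.05084 >1
  x=-3.362: |R|=1.01028 >1
Interval (-3.3333, 0).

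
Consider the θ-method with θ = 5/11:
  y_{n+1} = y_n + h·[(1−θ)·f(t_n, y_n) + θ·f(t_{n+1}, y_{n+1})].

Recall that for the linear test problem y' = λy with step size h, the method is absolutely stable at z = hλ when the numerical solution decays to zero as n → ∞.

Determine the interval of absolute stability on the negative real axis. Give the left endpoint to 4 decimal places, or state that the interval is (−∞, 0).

(-22.0000, 0).

Set f=λy, z=hλ:
  y_{n+1} = y_n + z·[6/11·y_n + 5/11·y_{n+1}] ⇒ (1 − 5/11z)y_{n+1} = (1 + 6/11z)y_n
  so R(z) = (1 + 6/11z)/(1 − 5/11z).

Need |R(x)|<1, x<0.
x=-1.3: |R|=0.1829
R=−1: 1+6/11x = −1+5/11x ⇒ -1/11x=2 ⇒ x=2/(-1/11)=-22.0000
Confirm numerically:
  x=-16.990: |R|=0.94779 <1
  x=-13.292: |R|=0.88758 <1
  x=-9.064: |R|=0.77031 <1
  x=-22.519: |R|=1.00420 >1
  x=-22.240: |R|=1.00196 >1
  x=-22.176: |R|=1.00144 >1
So |R|<1 on (-22.0000, 0).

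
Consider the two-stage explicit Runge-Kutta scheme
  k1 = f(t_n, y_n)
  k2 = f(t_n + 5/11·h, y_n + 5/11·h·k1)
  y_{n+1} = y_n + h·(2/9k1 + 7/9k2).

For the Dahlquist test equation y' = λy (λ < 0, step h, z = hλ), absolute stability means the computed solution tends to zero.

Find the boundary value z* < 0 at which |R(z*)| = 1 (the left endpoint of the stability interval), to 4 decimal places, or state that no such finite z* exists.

z* = -2.8286.

On y'=λy, z=hλ:
  k1=λy_n ⇒ h·k1=z·y_n;  k2=λ(1+5/11z)y_n ⇒ h·k2=z(1+5/11z)y_n
  y_{n+1}/y_n = 1 + 2/9z + 7/9z(1+5/11z) = 1 + z + 35/99z²
  ⇒ R(z) = 1 + z + 35/99z².

Find x<0 with |R(x)|<1.
x=-1.52: |R|=0.2968
R=1: x+35/99x²=0 ⇒ x=−99/35=-2.8286; min R=1−1/(4·35/99)=0.2929>−1
Confirm numerically:
  x=-2.381: |R|=0.62325 <1
  x=-2.358: |R|=0.60771 <1
  x=-2.339: |R|=0.59516 <1
  x=-3.165: |R|=1.37644 >1
  x=-2.996: |R|=1.17734 >1
So |R|<1 on (-2.8286, 0).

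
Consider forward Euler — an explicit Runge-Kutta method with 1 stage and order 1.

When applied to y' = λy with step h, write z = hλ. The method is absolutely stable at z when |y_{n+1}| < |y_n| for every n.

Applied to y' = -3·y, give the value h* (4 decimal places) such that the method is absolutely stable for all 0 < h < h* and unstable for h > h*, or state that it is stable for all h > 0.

With y'=λy (z=hλ):
  order 1, 1-stage ⇒ R(z)=1+z
  (e.g. R(-0.89)=0.11000, |R|=0.11000)

Boundary: |R(x)|=1, x<0.
x=-0.89: |R|=0.1100
|R(-2.31)|=1.3100 |R(-1.58)|=0.5800 |R(-0.53)|=0.4700
Bisect:
  x_lo=-2.6266 |R|=1.6266  x_hi=-0.3156 |R|=0.6844
  mid=-1.47111 |R|=0.47111 →hi
  mid=-2.04887 |R|=1.04887 →lo
  mid=-1.75999 |R|=0.75999 →hi
  mid=-1.90443 |R|=0.90443 →hi
  mid=-1.97665 |R|=0.97665 →hi
  mid=-2.01276 |R|=1.01276 →lo
  mid=-1.99471 |R|=0.99471 →hi
  mid=-2.00373 |R|=1.00373 →lo
  mid=-1.99922 |R|=0.99922 →hi
  ...
  [-2.00007,-1.99993] ⇒ x*=-2.0000
So |R|<1 on (-2.0000, 0).

(-2.0000,0); λ=-3 ⇒ h* = 0.6667.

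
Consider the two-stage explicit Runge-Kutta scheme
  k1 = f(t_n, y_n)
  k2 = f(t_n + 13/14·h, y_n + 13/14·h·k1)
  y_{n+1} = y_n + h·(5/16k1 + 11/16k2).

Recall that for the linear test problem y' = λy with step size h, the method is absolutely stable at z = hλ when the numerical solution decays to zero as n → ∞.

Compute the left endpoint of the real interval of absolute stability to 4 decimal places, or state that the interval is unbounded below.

left endpoint -1.5664.

Set f=λy, z=hλ:
  k1=λy_n ⇒ h·k1=z·y_n;  k2=λ(1+13/14z)y_n ⇒ h·k2=z(1+13/14z)y_n
  y_{n+1}/y_n = 1 + 5/16z + 11/16z(1+13/14z) = 1 + z + 143/224z²
  so R(z) = 1 + z + 143/224z².

Need |R(x)|<1, x<0.
x=-0.71: |R|=0.6118
R=1: x+143/224x²=0 ⇒ x=−224/143=-1.5664; min R=1−1/(4·143/224)=0.6084>−1
Confirm numerically:
  x=-1.398: |R|=0.84968 <1
  x=-1.317: |R|=0.79029 <1
  x=-0.787: |R|=0.60840 <1
  x=-2.024: |R|=1.59122 >1
  x=-1.696: |R|=1.14028 >1
So |R|<1 on (-1.5664, 0).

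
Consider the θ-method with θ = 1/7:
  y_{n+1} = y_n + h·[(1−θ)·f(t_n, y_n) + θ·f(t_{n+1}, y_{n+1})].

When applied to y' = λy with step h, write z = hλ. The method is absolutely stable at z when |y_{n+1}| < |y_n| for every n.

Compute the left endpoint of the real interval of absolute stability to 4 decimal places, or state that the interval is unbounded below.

z* = -2.8000.

On y'=λy, z=hλ:
  y_{n+1} = y_n + z·[6/7·y_n + 1/7·y_{n+1}] ⇒ (1 − 1/7z)y_{n+1} = (1 + 6/7z)y_n
  R(z) = (1 + 6/7z)/(1 − 1/7z).

Need |R(x)|<1, x<0.
x=-1.23: |R|=0.0462
R=−1: 1+6/7x = −1+1/7x ⇒ -5/7x=2 ⇒ x=2/(-5/7)=-2.8000
Confirm numerically:
  x=-1.995: |R|=0.55253 <1
  x=-1.565: |R|=0.27904 <1
  x=-1.312: |R|=0.10491 <1
  x=-3.346: |R|=1.26387 >1
  x=-3.109: |R|=1.15283 >1
  x=-2.922: |R|=1.06148 >1
So |R|<1 on (-2.8000, 0).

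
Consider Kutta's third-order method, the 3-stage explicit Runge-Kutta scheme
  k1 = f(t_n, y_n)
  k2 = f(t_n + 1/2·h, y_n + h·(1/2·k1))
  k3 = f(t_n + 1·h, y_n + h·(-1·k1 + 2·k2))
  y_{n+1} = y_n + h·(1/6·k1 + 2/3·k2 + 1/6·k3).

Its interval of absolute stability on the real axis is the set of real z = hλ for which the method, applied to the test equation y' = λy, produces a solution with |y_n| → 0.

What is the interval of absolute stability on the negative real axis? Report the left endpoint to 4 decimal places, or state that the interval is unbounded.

Set f=λy, z=hλ:
  order 3, 3-stage ⇒ R(z)=1+z+z^2/2+z^3/6
  (e.g. R(-1.31)=0.17337, |R|=0.17337)

Boundary: |R(x)|=1, x<0.
x=-1.31: |R|=0.1734
|R(-2.55)|=1.0623 |R(-0.96)|=0.3533 |R(-0.72)|=0.4770
Bisect:
  x_lo=-3.1839 |R|=2.4947  x_hi=-0.3969 |R|=0.6715
  mid=-1.79040 |R|=0.14417 →hi
  mid=-2.48716 |R|=0.95842 →hi
  mid=-2.83554 |R|=1.61515 →lo
  mid=-2.66135 |R|=1.26158 →lo
  mid=-2.57425 |R|=1.10403 →lo
  mid=-2.53071 |R|=1.02978 →lo
  mid=-2.50893 |R|=0.99374 →hi
  mid=-2.51982 |R|=1.01167 →lo
  mid=-2.51438 |R|=1.00268 →lo
  mid=-2.51165 |R|=0.99821 →hi
  ...
  [-2.51285,-2.51267] ⇒ x*=-2.5127
Interval (-2.5127, 0).

z∈(-2.5127,0).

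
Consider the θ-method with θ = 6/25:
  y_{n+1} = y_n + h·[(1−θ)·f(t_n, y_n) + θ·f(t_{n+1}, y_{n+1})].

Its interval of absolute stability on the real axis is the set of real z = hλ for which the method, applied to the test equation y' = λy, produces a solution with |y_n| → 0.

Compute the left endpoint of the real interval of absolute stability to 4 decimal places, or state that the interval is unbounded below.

On y'=λy, z=hλ:
  y_{n+1} = y_n + z·[19/25·y_n + 6/25·y_{n+1}] ⇒ (1 − 6/25z)y_{n+1} = (1 + 19/25z)y_n
  R(z) = (1 + 19/25z)/(1 − 6/25z).

Solve |R(x)|<1 on ℝ⁻.
x=-1.79: |R|=0.2521
R=−1: 1+19/25x = −1+6/25x ⇒ -13/25x=2 ⇒ x=2/(-13/25)=-3.8462
Confirm numerically:
  x=-3.229: |R|=0.81920 <1
  x=-2.647: |R|=0.61868 <1
  x=-2.327: |R|=0.49312 <1
  x=-1.916: |R|=0.31247 <1
  x=-4.435: |R|=1.14832 >1
  x=-4.416: |R|=1.14386 >1
  x=-3.909: |R|=1.01686 >1
Interval (-3.8462, 0).

z* = -3.8462.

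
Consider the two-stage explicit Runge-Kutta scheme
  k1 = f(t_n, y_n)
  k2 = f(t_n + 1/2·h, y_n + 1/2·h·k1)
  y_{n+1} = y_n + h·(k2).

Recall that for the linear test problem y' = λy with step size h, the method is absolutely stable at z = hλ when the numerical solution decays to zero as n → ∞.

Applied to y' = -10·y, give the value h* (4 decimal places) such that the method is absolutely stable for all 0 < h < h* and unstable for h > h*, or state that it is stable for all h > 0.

(-2.0000,0); λ=-10 ⇒ h* = (2)/10 = 0.2000.

Test eqn y'=λy, z=hλ:
  k1=λy_n ⇒ h·k1=z·y_n;  k2=λ(1+1/2z)y_n ⇒ h·k2=z(1+1/2z)y_n
  y_{n+1}/y_n = 1 + z(1+1/2z) = 1 + z + 1/2z²
  R(z) = 1 + z + 1/2z².

Solve |R(x)|<1 on ℝ⁻.
x=-1.45: |R|=0.6013
R=1: x+1/2x²=0 ⇒ x=−2=-2.0000; min R=1−1/(4·1/2)=0.5000>−1
Confirm numerically:
  x=-1.765: |R|=0.79261 <1
  x=-1.443: |R|=0.59812 <1
  x=-1.429: |R|=0.59202 <1
  x=-1.104: |R|=0.50541 <1
  x=-2.121: |R|=1.12832 >1
  x=-2.037: |R|=1.03768 >1
So |R|<1 on (-2.0000, 0).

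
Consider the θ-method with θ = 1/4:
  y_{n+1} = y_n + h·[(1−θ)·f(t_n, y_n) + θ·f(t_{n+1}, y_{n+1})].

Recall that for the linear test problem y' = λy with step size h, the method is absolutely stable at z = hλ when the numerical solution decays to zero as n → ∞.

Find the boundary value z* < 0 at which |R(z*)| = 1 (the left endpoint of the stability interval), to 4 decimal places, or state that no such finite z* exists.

left endpoint -4.0000.

Test eqn y'=λy, z=hλ:
  y_{n+1} = y_n + z·[3/4·y_n + 1/4·y_{n+1}] ⇒ (1 − 1/4z)y_{n+1} = (1 + 3/4z)y_n
  R(z) = (1 + 3/4z)/(1 − 1/4z).

Need |R(x)|<1, x<0.
x=-0.34: |R|=0.6866
R=−1: 1+3/4x = −1+1/4x ⇒ -1/2x=2 ⇒ x=2/(-1/2)=-4.0000
Confirm numerically:
  x=-3.811: |R|=0.95161 <1
  x=-2.934: |R|=0.69253 <1
  x=-2.861: |R|=0.66798 <1
  x=-2.355: |R|=0.48230 <1
  x=-4.400: |R|=1.09524 >1
  x=-4.174: |R|=1.04257 >1
  x=-4.073: |R|=1.01808 >1
Interval (-4.0000, 0).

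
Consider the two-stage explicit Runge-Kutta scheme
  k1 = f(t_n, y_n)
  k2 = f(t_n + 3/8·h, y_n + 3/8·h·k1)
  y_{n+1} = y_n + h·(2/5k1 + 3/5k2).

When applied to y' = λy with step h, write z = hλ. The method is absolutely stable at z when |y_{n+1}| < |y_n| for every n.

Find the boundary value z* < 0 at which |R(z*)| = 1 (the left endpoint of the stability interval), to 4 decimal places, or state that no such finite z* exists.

Test eqn y'=λy, z=hλ:
  k1=λy_n ⇒ h·k1=z·y_n;  k2=λ(1+3/8z)y_n ⇒ h·k2=z(1+3/8z)y_n
  y_{n+1}/y_n = 1 + 2/5z + 3/5z(1+3/8z) = 1 + z + 9/40z²
  ⇒ R(z) = 1 + z + 9/40z².

Solve |R(x)|<1 on ℝ⁻.
x=-1.48: |R|=0.0128
R=1: x+9/40x²=0 ⇒ x=−40/9=-4.4444; min R=1−1/(4·9/40)=-0.1111>−1
Confirm numerically:
  x=-4.346: |R|=0.90374 <1
  x=-3.722: |R|=0.39499 <1
  x=-3.637: |R|=0.33925 <1
  x=-1.835: |R|=0.07737 <1
  x=-4.723: |R|=1.29601 >1
  x=-4.471: |R|=1.02671 >1
Interval (-4.4444, 0).

z* = -4.4444.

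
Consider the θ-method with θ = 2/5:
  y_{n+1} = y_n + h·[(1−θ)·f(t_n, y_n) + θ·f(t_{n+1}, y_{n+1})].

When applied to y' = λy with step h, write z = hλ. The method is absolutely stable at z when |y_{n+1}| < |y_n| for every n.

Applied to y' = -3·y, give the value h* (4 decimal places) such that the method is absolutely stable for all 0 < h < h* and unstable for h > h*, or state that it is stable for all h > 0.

Test eqn y'=λy, z=hλ:
  y_{n+1} = y_n + z·[3/5·y_n + 2/5·y_{n+1}] ⇒ (1 − 2/5z)y_{n+1} = (1 + 3/5z)y_n
  Hence R(z) = (1 + 3/5z)/(1 − 2/5z).

Solve |R(x)|<1 on ℝ⁻.
x=-1.21: |R|=0.1846
R=−1: 1+3/5x = −1+2/5x ⇒ -1/5x=2 ⇒ x=2/(-1/5)=-10.0000
Confirm numerically:
  x=-8.443: |R|=0.92886 <1
  x=-8.367: |R|=0.92486 <1
  x=-5.984: |R|=0.76332 <1
  x=-4.848: |R|=0.64943 <1
  x=-10.593: |R|=1.02265 >1
  x=-10.217: |R|=1.00853 >1
  x=-10.111: |R|=1.00440 >1
Stable set (-10.0000, 0).

(-10.0000,0); λ=-3 ⇒ h* = (10)/3 = 3.3333.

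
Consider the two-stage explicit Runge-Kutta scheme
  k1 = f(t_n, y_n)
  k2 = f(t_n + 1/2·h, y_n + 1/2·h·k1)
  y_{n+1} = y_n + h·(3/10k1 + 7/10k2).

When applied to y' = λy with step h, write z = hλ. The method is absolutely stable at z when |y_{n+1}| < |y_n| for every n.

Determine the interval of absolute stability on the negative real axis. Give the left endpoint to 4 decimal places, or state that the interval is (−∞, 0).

On y'=λy, z=hλ:
  k1=λy_n ⇒ h·k1=z·y_n;  k2=λ(1+1/2z)y_n ⇒ h·k2=z(1+1/2z)y_n
  y_{n+1}/y_n = 1 + 3/10z + 7/10z(1+1/2z) = 1 + z + 7/20z²
  R(z) = 1 + z + 7/20z².

Need |R(x)|<1, x<0.
x=-1.3: |R|=0.2915
R=1: x+7/20x²=0 ⇒ x=−20/7=-2.8571; min R=1−1/(4·7/20)=0.2857>−1
Confirm numerically:
  x=-2.629: |R|=0.79007 <1
  x=-1.940: |R|=0.37726 <1
  x=-1.591: |R|=0.29495 <1
  x=-3.276: |R|=1.48026 >1
  x=-3.222: |R|=1.41145 >1
  x=-2.925: |R|=1.06947 >1
Interval (-2.8571, 0).

(-2.8571, 0).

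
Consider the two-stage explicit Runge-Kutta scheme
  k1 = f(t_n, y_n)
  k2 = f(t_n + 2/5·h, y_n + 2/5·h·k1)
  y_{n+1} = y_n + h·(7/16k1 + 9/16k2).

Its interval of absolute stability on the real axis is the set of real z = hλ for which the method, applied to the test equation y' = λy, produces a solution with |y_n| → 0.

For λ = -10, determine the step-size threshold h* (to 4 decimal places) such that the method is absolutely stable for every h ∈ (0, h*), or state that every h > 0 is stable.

(-4.4444,0); λ=-10 ⇒ h* = (40/9)/10 = 0.4444.

Set f=λy, z=hλ:
  k1=λy_n ⇒ h·k1=z·y_n;  k2=λ(1+2/5z)y_n ⇒ h·k2=z(1+2/5z)y_n
  y_{n+1}/y_n = 1 + 7/16z + 9/16z(1+2/5z) = 1 + z + 9/40z²
  R(z) = 1 + z + 9/40z².

Find x<0 with |R(x)|<1.
x=-1.63: |R|=0.0322
R=1: x+9/40x²=0 ⇒ x=−40/9=-4.4444; min R=1−1/(4·9/40)=-0.1111>−1
Confirm numerically:
  x=-3.993: |R|=0.59441 <1
  x=-3.967: |R|=0.57385 <1
  x=-2.763: |R|=0.04531 <1
  x=-2.473: |R|=0.09696 <1
  x=-5.037: |R|=1.67156 >1
  x=-4.559: |R|=1.11751 >1
Stable set (-4.4444, 0).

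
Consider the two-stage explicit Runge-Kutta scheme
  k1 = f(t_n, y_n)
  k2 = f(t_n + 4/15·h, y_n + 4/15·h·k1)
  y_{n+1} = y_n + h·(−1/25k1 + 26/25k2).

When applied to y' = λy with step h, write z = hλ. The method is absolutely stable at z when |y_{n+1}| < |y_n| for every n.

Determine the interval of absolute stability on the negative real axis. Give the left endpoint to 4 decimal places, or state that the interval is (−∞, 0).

(-3.6058, 0).

With y'=λy (z=hλ):
  k1=λy_n ⇒ h·k1=z·y_n;  k2=λ(1+4/15z)y_n ⇒ h·k2=z(1+4/15z)y_n
  y_{n+1}/y_n = 1 − 1/25z + 26/25z(1+4/15z) = 1 + z + 104/375z²
  R(z) = 1 + z + 104/375z².

Solve |R(x)|<1 on ℝ⁻.
x=-0.46: |R|=0.5987
R=1: x+104/375x²=0 ⇒ x=−375/104=-3.6058; min R=1−1/(4·104/375)=0.0986>−1
Confirm numerically:
  x=-3.469: |R|=0.86842 <1
  x=-2.512: |R|=0.23801 <1
  x=-1.479: |R|=0.12765 <1
  x=-4.156: |R|=1.63419 >1
  x=-3.844: |R|=1.25397 >1
  x=-3.840: |R|=1.24945 >1
Interval (-3.6058, 0).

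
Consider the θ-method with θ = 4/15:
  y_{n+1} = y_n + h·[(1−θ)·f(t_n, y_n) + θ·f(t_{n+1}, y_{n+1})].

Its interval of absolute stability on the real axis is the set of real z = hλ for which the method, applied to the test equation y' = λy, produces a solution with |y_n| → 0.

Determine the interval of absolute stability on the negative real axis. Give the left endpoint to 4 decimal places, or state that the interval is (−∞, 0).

(-4.2857, 0).

Test eqn y'=λy, z=hλ:
  y_{n+1} = y_n + z·[11/15·y_n + 4/15·y_{n+1}] ⇒ (1 − 4/15z)y_{n+1} = (1 + 11/15z)y_n
  R(z) = (1 + 11/15z)/(1 − 4/15z).

Find x<0 with |R(x)|<1.
x=-1.44: |R|=0.0405
R=−1: 1+11/15x = −1+4/15x ⇒ -7/15x=2 ⇒ x=2/(-7/15)=-4.2857
Confirm numerically:
  x=-3.795: |R|=0.88618 <1
  x=-3.786: |R|=0.88396 <1
  x=-3.332: |R|=0.76433 <1
  x=-3.222: |R|=0.73300 <1
  x=-4.873: |R|=1.11919 >1
  x=-4.469: |R|=1.03903 >1
  x=-4.422: |R|=1.02919 >1
Stable set (-4.2857, 0).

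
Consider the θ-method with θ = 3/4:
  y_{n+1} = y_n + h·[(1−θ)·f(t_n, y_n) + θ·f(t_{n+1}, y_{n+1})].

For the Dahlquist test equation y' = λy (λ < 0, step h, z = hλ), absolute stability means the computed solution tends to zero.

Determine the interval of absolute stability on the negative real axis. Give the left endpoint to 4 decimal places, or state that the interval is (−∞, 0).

Test eqn y'=λy, z=hλ:
  y_{n+1} = y_n + z·[1/4·y_n + 3/4·y_{n+1}] ⇒ (1 − 3/4z)y_{n+1} = (1 + 1/4z)y_n
  ⇒ R(z) = (1 + 1/4z)/(1 − 3/4z).

Boundary: |R(x)|=1, x<0.
x=-1.72: |R|=0.2489
x=-2: |R|=0.2000
x=-10: |R|=0.1765
x=-100: |R|=0.3158
θ=3/4≥1/2 ⇒ |1+1/4x|<|1−3/4x| ∀x<0 ⇒ stable on all of ℝ⁻.

(−∞, 0) — no finite endpoint.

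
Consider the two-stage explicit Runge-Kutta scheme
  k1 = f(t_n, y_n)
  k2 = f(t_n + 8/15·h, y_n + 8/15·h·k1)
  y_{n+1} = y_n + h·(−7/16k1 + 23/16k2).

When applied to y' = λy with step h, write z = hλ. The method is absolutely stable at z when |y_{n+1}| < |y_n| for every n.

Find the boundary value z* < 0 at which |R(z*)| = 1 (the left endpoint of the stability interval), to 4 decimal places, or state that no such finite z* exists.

Set f=λy, z=hλ:
  k1=λy_n ⇒ h·k1=z·y_n;  k2=λ(1+8/15z)y_n ⇒ h·k2=z(1+8/15z)y_n
  y_{n+1}/y_n = 1 − 7/16z + 23/16z(1+8/15z) = 1 + z + 23/30z²
  so R(z) = 1 + z + 23/30z².

Solve |R(x)|<1 on ℝ⁻.
x=-1.65: |R|=1.4373
R=1: x+23/30x²=0 ⇒ x=−30/23=-1.3043; min R=1−1/(4·23/30)=0.6739>−1
Confirm numerically:
  x=-1.061: |R|=0.80205 <1
  x=-1.017: |R|=0.77595 <1
  x=-0.606: |R|=0.67555 <1
  x=-0.558: |R|=0.68071 <1
  x=-1.732: |R|=1.56787 >1
  x=-1.608: |R|=1.37434 >1
Interval (-1.3043, 0).

left endpoint -1.3043.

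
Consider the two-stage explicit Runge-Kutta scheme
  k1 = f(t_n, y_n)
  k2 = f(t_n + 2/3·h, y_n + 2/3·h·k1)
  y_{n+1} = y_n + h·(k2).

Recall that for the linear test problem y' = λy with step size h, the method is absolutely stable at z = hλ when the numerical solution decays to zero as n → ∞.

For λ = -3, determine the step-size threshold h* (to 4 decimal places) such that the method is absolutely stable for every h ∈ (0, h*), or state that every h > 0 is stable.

Test eqn y'=λy, z=hλ:
  k1=λy_n ⇒ h·k1=z·y_n;  k2=λ(1+2/3z)y_n ⇒ h·k2=z(1+2/3z)y_n
  y_{n+1}/y_n = 1 + z(1+2/3z) = 1 + z + 2/3z²
  so R(z) = 1 + z + 2/3z².

Solve |R(x)|<1 on ℝ⁻.
x=-0.98: |R|=0.6603
R=1: x+2/3x²=0 ⇒ x=−3/2=-1.5000; min R=1−1/(4·2/3)=0.6250>−1
Confirm numerically:
  x=-1.371: |R|=0.88209 <1
  x=-0.941: |R|=0.64932 <1
  x=-0.904: |R|=0.64081 <1
  x=-1.882: |R|=1.47928 >1
  x=-1.832: |R|=1.40548 >1
Stable set (-1.5000, 0).

(-1.5000,0); λ=-3 ⇒ h* = (3/2)/3 = 0.5000.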